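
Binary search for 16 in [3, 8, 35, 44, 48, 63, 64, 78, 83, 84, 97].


Step 1: lo=0, hi=10, mid=5, val=63
Step 2: lo=0, hi=4, mid=2, val=35
Step 3: lo=0, hi=1, mid=0, val=3
Step 4: lo=1, hi=1, mid=1, val=8

Not found


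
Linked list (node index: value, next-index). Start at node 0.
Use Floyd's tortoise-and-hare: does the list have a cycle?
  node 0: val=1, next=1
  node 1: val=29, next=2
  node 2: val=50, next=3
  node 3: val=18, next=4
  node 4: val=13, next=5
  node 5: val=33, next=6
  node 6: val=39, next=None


Floyd's tortoise (slow, +1) and hare (fast, +2):
  init: slow=0, fast=0
  step 1: slow=1, fast=2
  step 2: slow=2, fast=4
  step 3: slow=3, fast=6
  step 4: fast -> None, no cycle

Cycle: no


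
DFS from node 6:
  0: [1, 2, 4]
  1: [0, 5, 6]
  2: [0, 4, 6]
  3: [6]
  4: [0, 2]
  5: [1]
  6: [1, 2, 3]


Visit 6, push [3, 2, 1]
Visit 1, push [5, 0]
Visit 0, push [4, 2]
Visit 2, push [4]
Visit 4, push []
Visit 5, push []
Visit 3, push []

DFS order: [6, 1, 0, 2, 4, 5, 3]


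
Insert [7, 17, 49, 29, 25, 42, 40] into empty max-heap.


Insert 7: [7]
Insert 17: [17, 7]
Insert 49: [49, 7, 17]
Insert 29: [49, 29, 17, 7]
Insert 25: [49, 29, 17, 7, 25]
Insert 42: [49, 29, 42, 7, 25, 17]
Insert 40: [49, 29, 42, 7, 25, 17, 40]

Final heap: [49, 29, 42, 7, 25, 17, 40]


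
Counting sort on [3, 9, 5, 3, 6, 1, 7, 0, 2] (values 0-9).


Input: [3, 9, 5, 3, 6, 1, 7, 0, 2]
Counts: [1, 1, 1, 2, 0, 1, 1, 1, 0, 1]

Sorted: [0, 1, 2, 3, 3, 5, 6, 7, 9]


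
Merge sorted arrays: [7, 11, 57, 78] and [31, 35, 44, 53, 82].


Take 7 from A
Take 11 from A
Take 31 from B
Take 35 from B
Take 44 from B
Take 53 from B
Take 57 from A
Take 78 from A

Merged: [7, 11, 31, 35, 44, 53, 57, 78, 82]


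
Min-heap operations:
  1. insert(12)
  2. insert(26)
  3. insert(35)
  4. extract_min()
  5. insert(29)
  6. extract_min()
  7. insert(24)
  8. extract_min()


insert(12) -> [12]
insert(26) -> [12, 26]
insert(35) -> [12, 26, 35]
extract_min()->12, [26, 35]
insert(29) -> [26, 35, 29]
extract_min()->26, [29, 35]
insert(24) -> [24, 35, 29]
extract_min()->24, [29, 35]

Final heap: [29, 35]


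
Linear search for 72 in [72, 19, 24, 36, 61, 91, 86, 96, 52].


i=0: 72==72 found!

Found at 0, 1 comps


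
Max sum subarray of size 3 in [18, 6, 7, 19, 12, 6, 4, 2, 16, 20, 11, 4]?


[0:3]: 31
[1:4]: 32
[2:5]: 38
[3:6]: 37
[4:7]: 22
[5:8]: 12
[6:9]: 22
[7:10]: 38
[8:11]: 47
[9:12]: 35

Max: 47 at [8:11]


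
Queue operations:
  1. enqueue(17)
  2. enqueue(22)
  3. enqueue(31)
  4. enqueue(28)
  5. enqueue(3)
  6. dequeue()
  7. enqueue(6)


enqueue(17) -> [17]
enqueue(22) -> [17, 22]
enqueue(31) -> [17, 22, 31]
enqueue(28) -> [17, 22, 31, 28]
enqueue(3) -> [17, 22, 31, 28, 3]
dequeue()->17, [22, 31, 28, 3]
enqueue(6) -> [22, 31, 28, 3, 6]

Final queue: [22, 31, 28, 3, 6]


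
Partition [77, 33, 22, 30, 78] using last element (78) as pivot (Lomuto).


Pivot: 78
  77 <= 78: advance i (no swap)
  33 <= 78: advance i (no swap)
  22 <= 78: advance i (no swap)
  30 <= 78: advance i (no swap)
Place pivot at 4: [77, 33, 22, 30, 78]

Partitioned: [77, 33, 22, 30, 78]


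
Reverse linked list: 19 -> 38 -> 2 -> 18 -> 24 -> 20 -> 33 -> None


Step 1: curr=19, set curr.next=prev(None) | reversed so far: 19
Step 2: curr=38, set curr.next=prev(19) | reversed so far: 38 -> 19
Step 3: curr=2, set curr.next=prev(38) | reversed so far: 2 -> 38 -> 19
Step 4: curr=18, set curr.next=prev(2) | reversed so far: 18 -> 2 -> 38 -> 19
Step 5: curr=24, set curr.next=prev(18) | reversed so far: 24 -> 18 -> 2 -> 38 -> 19
Step 6: curr=20, set curr.next=prev(24) | reversed so far: 20 -> 24 -> 18 -> 2 -> 38 -> 19
Step 7: curr=33, set curr.next=prev(20) | reversed so far: 33 -> 20 -> 24 -> 18 -> 2 -> 38 -> 19

33 -> 20 -> 24 -> 18 -> 2 -> 38 -> 19 -> None


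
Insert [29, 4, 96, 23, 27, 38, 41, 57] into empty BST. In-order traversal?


Insert 29: root
Insert 4: L from 29
Insert 96: R from 29
Insert 23: L from 29 -> R from 4
Insert 27: L from 29 -> R from 4 -> R from 23
Insert 38: R from 29 -> L from 96
Insert 41: R from 29 -> L from 96 -> R from 38
Insert 57: R from 29 -> L from 96 -> R from 38 -> R from 41

In-order: [4, 23, 27, 29, 38, 41, 57, 96]


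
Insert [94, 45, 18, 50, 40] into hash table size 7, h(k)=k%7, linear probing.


Insert 94: h=3 -> slot 3
Insert 45: h=3, 1 probes -> slot 4
Insert 18: h=4, 1 probes -> slot 5
Insert 50: h=1 -> slot 1
Insert 40: h=5, 1 probes -> slot 6

Table: [None, 50, None, 94, 45, 18, 40]


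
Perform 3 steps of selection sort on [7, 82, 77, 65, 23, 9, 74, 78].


Initial: [7, 82, 77, 65, 23, 9, 74, 78]
Step 1: min=7 at 0
  Swap: [7, 82, 77, 65, 23, 9, 74, 78]
Step 2: min=9 at 5
  Swap: [7, 9, 77, 65, 23, 82, 74, 78]
Step 3: min=23 at 4
  Swap: [7, 9, 23, 65, 77, 82, 74, 78]

After 3 steps: [7, 9, 23, 65, 77, 82, 74, 78]


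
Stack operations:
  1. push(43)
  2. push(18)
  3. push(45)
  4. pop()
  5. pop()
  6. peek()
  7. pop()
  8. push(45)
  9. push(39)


push(43) -> [43]
push(18) -> [43, 18]
push(45) -> [43, 18, 45]
pop()->45, [43, 18]
pop()->18, [43]
peek()->43
pop()->43, []
push(45) -> [45]
push(39) -> [45, 39]

Final stack: [45, 39]


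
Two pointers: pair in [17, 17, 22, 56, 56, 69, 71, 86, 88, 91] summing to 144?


lo=0(17)+hi=9(91)=108
lo=1(17)+hi=9(91)=108
lo=2(22)+hi=9(91)=113
lo=3(56)+hi=9(91)=147
lo=3(56)+hi=8(88)=144

Yes: 56+88=144


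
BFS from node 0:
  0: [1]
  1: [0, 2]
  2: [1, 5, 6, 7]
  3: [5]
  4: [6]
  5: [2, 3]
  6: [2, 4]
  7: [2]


Visit 0, enqueue [1]
Visit 1, enqueue [2]
Visit 2, enqueue [5, 6, 7]
Visit 5, enqueue [3]
Visit 6, enqueue [4]
Visit 7, enqueue []
Visit 3, enqueue []
Visit 4, enqueue []

BFS order: [0, 1, 2, 5, 6, 7, 3, 4]


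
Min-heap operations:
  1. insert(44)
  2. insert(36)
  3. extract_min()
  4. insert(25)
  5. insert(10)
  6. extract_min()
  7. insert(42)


insert(44) -> [44]
insert(36) -> [36, 44]
extract_min()->36, [44]
insert(25) -> [25, 44]
insert(10) -> [10, 44, 25]
extract_min()->10, [25, 44]
insert(42) -> [25, 44, 42]

Final heap: [25, 44, 42]


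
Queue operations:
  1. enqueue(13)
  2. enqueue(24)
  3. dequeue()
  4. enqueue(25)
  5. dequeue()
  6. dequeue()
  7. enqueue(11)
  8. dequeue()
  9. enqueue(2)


enqueue(13) -> [13]
enqueue(24) -> [13, 24]
dequeue()->13, [24]
enqueue(25) -> [24, 25]
dequeue()->24, [25]
dequeue()->25, []
enqueue(11) -> [11]
dequeue()->11, []
enqueue(2) -> [2]

Final queue: [2]


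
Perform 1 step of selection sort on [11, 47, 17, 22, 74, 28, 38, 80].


Initial: [11, 47, 17, 22, 74, 28, 38, 80]
Step 1: min=11 at 0
  Swap: [11, 47, 17, 22, 74, 28, 38, 80]

After 1 step: [11, 47, 17, 22, 74, 28, 38, 80]


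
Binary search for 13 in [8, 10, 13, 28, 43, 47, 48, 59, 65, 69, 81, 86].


Step 1: lo=0, hi=11, mid=5, val=47
Step 2: lo=0, hi=4, mid=2, val=13

Found at index 2


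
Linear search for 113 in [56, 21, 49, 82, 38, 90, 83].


i=0: 56!=113
i=1: 21!=113
i=2: 49!=113
i=3: 82!=113
i=4: 38!=113
i=5: 90!=113
i=6: 83!=113

Not found, 7 comps


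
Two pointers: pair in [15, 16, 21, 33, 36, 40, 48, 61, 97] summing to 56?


lo=0(15)+hi=8(97)=112
lo=0(15)+hi=7(61)=76
lo=0(15)+hi=6(48)=63
lo=0(15)+hi=5(40)=55
lo=1(16)+hi=5(40)=56

Yes: 16+40=56


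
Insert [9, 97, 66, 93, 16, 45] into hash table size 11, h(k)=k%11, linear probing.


Insert 9: h=9 -> slot 9
Insert 97: h=9, 1 probes -> slot 10
Insert 66: h=0 -> slot 0
Insert 93: h=5 -> slot 5
Insert 16: h=5, 1 probes -> slot 6
Insert 45: h=1 -> slot 1

Table: [66, 45, None, None, None, 93, 16, None, None, 9, 97]


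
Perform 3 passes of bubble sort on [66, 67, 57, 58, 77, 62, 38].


Initial: [66, 67, 57, 58, 77, 62, 38]
Pass 1: [66, 57, 58, 67, 62, 38, 77] (4 swaps)
Pass 2: [57, 58, 66, 62, 38, 67, 77] (4 swaps)
Pass 3: [57, 58, 62, 38, 66, 67, 77] (2 swaps)

After 3 passes: [57, 58, 62, 38, 66, 67, 77]


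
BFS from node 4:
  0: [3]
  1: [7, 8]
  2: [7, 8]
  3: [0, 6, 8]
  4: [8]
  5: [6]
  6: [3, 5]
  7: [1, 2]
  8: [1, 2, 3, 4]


Visit 4, enqueue [8]
Visit 8, enqueue [1, 2, 3]
Visit 1, enqueue [7]
Visit 2, enqueue []
Visit 3, enqueue [0, 6]
Visit 7, enqueue []
Visit 0, enqueue []
Visit 6, enqueue [5]
Visit 5, enqueue []

BFS order: [4, 8, 1, 2, 3, 7, 0, 6, 5]


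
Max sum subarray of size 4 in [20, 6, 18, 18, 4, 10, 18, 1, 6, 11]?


[0:4]: 62
[1:5]: 46
[2:6]: 50
[3:7]: 50
[4:8]: 33
[5:9]: 35
[6:10]: 36

Max: 62 at [0:4]


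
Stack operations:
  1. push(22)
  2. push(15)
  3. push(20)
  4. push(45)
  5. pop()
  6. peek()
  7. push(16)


push(22) -> [22]
push(15) -> [22, 15]
push(20) -> [22, 15, 20]
push(45) -> [22, 15, 20, 45]
pop()->45, [22, 15, 20]
peek()->20
push(16) -> [22, 15, 20, 16]

Final stack: [22, 15, 20, 16]


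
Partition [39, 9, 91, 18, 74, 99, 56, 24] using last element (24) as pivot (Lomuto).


Pivot: 24
  9 <= 24: swap -> [9, 39, 91, 18, 74, 99, 56, 24]
  18 <= 24: swap -> [9, 18, 91, 39, 74, 99, 56, 24]
Place pivot at 2: [9, 18, 24, 39, 74, 99, 56, 91]

Partitioned: [9, 18, 24, 39, 74, 99, 56, 91]


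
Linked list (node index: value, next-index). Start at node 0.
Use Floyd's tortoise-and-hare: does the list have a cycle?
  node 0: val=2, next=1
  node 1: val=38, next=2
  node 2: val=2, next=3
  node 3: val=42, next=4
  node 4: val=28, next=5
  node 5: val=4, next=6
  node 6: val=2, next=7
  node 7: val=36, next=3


Floyd's tortoise (slow, +1) and hare (fast, +2):
  init: slow=0, fast=0
  step 1: slow=1, fast=2
  step 2: slow=2, fast=4
  step 3: slow=3, fast=6
  step 4: slow=4, fast=3
  step 5: slow=5, fast=5
  slow == fast at node 5: cycle detected

Cycle: yes


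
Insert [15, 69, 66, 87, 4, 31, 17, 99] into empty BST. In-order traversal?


Insert 15: root
Insert 69: R from 15
Insert 66: R from 15 -> L from 69
Insert 87: R from 15 -> R from 69
Insert 4: L from 15
Insert 31: R from 15 -> L from 69 -> L from 66
Insert 17: R from 15 -> L from 69 -> L from 66 -> L from 31
Insert 99: R from 15 -> R from 69 -> R from 87

In-order: [4, 15, 17, 31, 66, 69, 87, 99]


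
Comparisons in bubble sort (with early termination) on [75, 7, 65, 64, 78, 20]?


Algorithm: bubble sort (with early termination)
Input: [75, 7, 65, 64, 78, 20]
Sorted: [7, 20, 64, 65, 75, 78]

15


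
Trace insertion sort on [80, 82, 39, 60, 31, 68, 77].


Initial: [80, 82, 39, 60, 31, 68, 77]
Insert 82: [80, 82, 39, 60, 31, 68, 77]
Insert 39: [39, 80, 82, 60, 31, 68, 77]
Insert 60: [39, 60, 80, 82, 31, 68, 77]
Insert 31: [31, 39, 60, 80, 82, 68, 77]
Insert 68: [31, 39, 60, 68, 80, 82, 77]
Insert 77: [31, 39, 60, 68, 77, 80, 82]

Sorted: [31, 39, 60, 68, 77, 80, 82]


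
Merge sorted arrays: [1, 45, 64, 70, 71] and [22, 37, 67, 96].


Take 1 from A
Take 22 from B
Take 37 from B
Take 45 from A
Take 64 from A
Take 67 from B
Take 70 from A
Take 71 from A

Merged: [1, 22, 37, 45, 64, 67, 70, 71, 96]


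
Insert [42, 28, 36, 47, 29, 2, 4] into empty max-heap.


Insert 42: [42]
Insert 28: [42, 28]
Insert 36: [42, 28, 36]
Insert 47: [47, 42, 36, 28]
Insert 29: [47, 42, 36, 28, 29]
Insert 2: [47, 42, 36, 28, 29, 2]
Insert 4: [47, 42, 36, 28, 29, 2, 4]

Final heap: [47, 42, 36, 28, 29, 2, 4]


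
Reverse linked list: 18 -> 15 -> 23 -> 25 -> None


Step 1: curr=18, set curr.next=prev(None) | reversed so far: 18
Step 2: curr=15, set curr.next=prev(18) | reversed so far: 15 -> 18
Step 3: curr=23, set curr.next=prev(15) | reversed so far: 23 -> 15 -> 18
Step 4: curr=25, set curr.next=prev(23) | reversed so far: 25 -> 23 -> 15 -> 18

25 -> 23 -> 15 -> 18 -> None


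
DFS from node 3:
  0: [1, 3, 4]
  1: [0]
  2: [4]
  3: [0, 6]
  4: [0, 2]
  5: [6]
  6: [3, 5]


Visit 3, push [6, 0]
Visit 0, push [4, 1]
Visit 1, push []
Visit 4, push [2]
Visit 2, push []
Visit 6, push [5]
Visit 5, push []

DFS order: [3, 0, 1, 4, 2, 6, 5]


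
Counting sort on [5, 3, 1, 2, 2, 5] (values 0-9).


Input: [5, 3, 1, 2, 2, 5]
Counts: [0, 1, 2, 1, 0, 2, 0, 0, 0, 0]

Sorted: [1, 2, 2, 3, 5, 5]


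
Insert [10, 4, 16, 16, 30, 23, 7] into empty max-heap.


Insert 10: [10]
Insert 4: [10, 4]
Insert 16: [16, 4, 10]
Insert 16: [16, 16, 10, 4]
Insert 30: [30, 16, 10, 4, 16]
Insert 23: [30, 16, 23, 4, 16, 10]
Insert 7: [30, 16, 23, 4, 16, 10, 7]

Final heap: [30, 16, 23, 4, 16, 10, 7]


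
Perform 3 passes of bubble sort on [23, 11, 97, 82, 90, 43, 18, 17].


Initial: [23, 11, 97, 82, 90, 43, 18, 17]
Pass 1: [11, 23, 82, 90, 43, 18, 17, 97] (6 swaps)
Pass 2: [11, 23, 82, 43, 18, 17, 90, 97] (3 swaps)
Pass 3: [11, 23, 43, 18, 17, 82, 90, 97] (3 swaps)

After 3 passes: [11, 23, 43, 18, 17, 82, 90, 97]


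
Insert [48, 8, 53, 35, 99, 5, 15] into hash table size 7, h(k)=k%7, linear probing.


Insert 48: h=6 -> slot 6
Insert 8: h=1 -> slot 1
Insert 53: h=4 -> slot 4
Insert 35: h=0 -> slot 0
Insert 99: h=1, 1 probes -> slot 2
Insert 5: h=5 -> slot 5
Insert 15: h=1, 2 probes -> slot 3

Table: [35, 8, 99, 15, 53, 5, 48]


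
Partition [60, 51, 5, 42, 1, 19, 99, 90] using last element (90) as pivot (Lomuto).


Pivot: 90
  60 <= 90: advance i (no swap)
  51 <= 90: advance i (no swap)
  5 <= 90: advance i (no swap)
  42 <= 90: advance i (no swap)
  1 <= 90: advance i (no swap)
  19 <= 90: advance i (no swap)
Place pivot at 6: [60, 51, 5, 42, 1, 19, 90, 99]

Partitioned: [60, 51, 5, 42, 1, 19, 90, 99]


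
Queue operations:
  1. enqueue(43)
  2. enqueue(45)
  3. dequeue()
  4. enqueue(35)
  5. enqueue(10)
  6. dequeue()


enqueue(43) -> [43]
enqueue(45) -> [43, 45]
dequeue()->43, [45]
enqueue(35) -> [45, 35]
enqueue(10) -> [45, 35, 10]
dequeue()->45, [35, 10]

Final queue: [35, 10]


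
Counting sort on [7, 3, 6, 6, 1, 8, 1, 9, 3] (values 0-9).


Input: [7, 3, 6, 6, 1, 8, 1, 9, 3]
Counts: [0, 2, 0, 2, 0, 0, 2, 1, 1, 1]

Sorted: [1, 1, 3, 3, 6, 6, 7, 8, 9]


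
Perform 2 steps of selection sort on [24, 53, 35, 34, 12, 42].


Initial: [24, 53, 35, 34, 12, 42]
Step 1: min=12 at 4
  Swap: [12, 53, 35, 34, 24, 42]
Step 2: min=24 at 4
  Swap: [12, 24, 35, 34, 53, 42]

After 2 steps: [12, 24, 35, 34, 53, 42]


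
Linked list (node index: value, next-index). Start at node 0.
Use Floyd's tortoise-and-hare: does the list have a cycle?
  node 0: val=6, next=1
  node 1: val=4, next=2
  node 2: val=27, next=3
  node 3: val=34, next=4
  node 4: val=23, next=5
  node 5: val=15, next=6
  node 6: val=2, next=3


Floyd's tortoise (slow, +1) and hare (fast, +2):
  init: slow=0, fast=0
  step 1: slow=1, fast=2
  step 2: slow=2, fast=4
  step 3: slow=3, fast=6
  step 4: slow=4, fast=4
  slow == fast at node 4: cycle detected

Cycle: yes


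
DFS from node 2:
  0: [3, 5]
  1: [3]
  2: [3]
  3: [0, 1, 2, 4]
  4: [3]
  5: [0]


Visit 2, push [3]
Visit 3, push [4, 1, 0]
Visit 0, push [5]
Visit 5, push []
Visit 1, push []
Visit 4, push []

DFS order: [2, 3, 0, 5, 1, 4]


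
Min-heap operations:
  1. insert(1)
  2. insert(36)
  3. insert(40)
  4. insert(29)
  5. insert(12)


insert(1) -> [1]
insert(36) -> [1, 36]
insert(40) -> [1, 36, 40]
insert(29) -> [1, 29, 40, 36]
insert(12) -> [1, 12, 40, 36, 29]

Final heap: [1, 12, 40, 36, 29]


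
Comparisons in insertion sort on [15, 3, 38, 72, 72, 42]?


Algorithm: insertion sort
Input: [15, 3, 38, 72, 72, 42]
Sorted: [3, 15, 38, 42, 72, 72]

7


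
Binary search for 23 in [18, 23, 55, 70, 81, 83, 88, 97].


Step 1: lo=0, hi=7, mid=3, val=70
Step 2: lo=0, hi=2, mid=1, val=23

Found at index 1


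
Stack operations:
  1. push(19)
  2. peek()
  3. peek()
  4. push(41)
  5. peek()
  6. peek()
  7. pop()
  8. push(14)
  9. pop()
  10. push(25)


push(19) -> [19]
peek()->19
peek()->19
push(41) -> [19, 41]
peek()->41
peek()->41
pop()->41, [19]
push(14) -> [19, 14]
pop()->14, [19]
push(25) -> [19, 25]

Final stack: [19, 25]


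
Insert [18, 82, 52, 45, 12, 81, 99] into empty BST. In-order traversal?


Insert 18: root
Insert 82: R from 18
Insert 52: R from 18 -> L from 82
Insert 45: R from 18 -> L from 82 -> L from 52
Insert 12: L from 18
Insert 81: R from 18 -> L from 82 -> R from 52
Insert 99: R from 18 -> R from 82

In-order: [12, 18, 45, 52, 81, 82, 99]


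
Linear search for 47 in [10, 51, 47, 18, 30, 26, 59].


i=0: 10!=47
i=1: 51!=47
i=2: 47==47 found!

Found at 2, 3 comps


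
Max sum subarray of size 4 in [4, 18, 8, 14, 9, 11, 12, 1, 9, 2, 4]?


[0:4]: 44
[1:5]: 49
[2:6]: 42
[3:7]: 46
[4:8]: 33
[5:9]: 33
[6:10]: 24
[7:11]: 16

Max: 49 at [1:5]


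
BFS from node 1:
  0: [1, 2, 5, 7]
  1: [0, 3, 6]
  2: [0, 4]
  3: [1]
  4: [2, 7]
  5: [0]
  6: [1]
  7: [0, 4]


Visit 1, enqueue [0, 3, 6]
Visit 0, enqueue [2, 5, 7]
Visit 3, enqueue []
Visit 6, enqueue []
Visit 2, enqueue [4]
Visit 5, enqueue []
Visit 7, enqueue []
Visit 4, enqueue []

BFS order: [1, 0, 3, 6, 2, 5, 7, 4]


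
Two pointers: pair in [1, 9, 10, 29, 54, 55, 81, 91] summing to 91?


lo=0(1)+hi=7(91)=92
lo=0(1)+hi=6(81)=82
lo=1(9)+hi=6(81)=90
lo=2(10)+hi=6(81)=91

Yes: 10+81=91


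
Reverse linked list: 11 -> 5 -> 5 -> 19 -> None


Step 1: curr=11, set curr.next=prev(None) | reversed so far: 11
Step 2: curr=5, set curr.next=prev(11) | reversed so far: 5 -> 11
Step 3: curr=5, set curr.next=prev(5) | reversed so far: 5 -> 5 -> 11
Step 4: curr=19, set curr.next=prev(5) | reversed so far: 19 -> 5 -> 5 -> 11

19 -> 5 -> 5 -> 11 -> None


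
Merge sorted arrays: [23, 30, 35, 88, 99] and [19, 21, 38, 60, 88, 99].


Take 19 from B
Take 21 from B
Take 23 from A
Take 30 from A
Take 35 from A
Take 38 from B
Take 60 from B
Take 88 from A
Take 88 from B
Take 99 from A

Merged: [19, 21, 23, 30, 35, 38, 60, 88, 88, 99, 99]


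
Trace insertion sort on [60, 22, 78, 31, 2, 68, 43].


Initial: [60, 22, 78, 31, 2, 68, 43]
Insert 22: [22, 60, 78, 31, 2, 68, 43]
Insert 78: [22, 60, 78, 31, 2, 68, 43]
Insert 31: [22, 31, 60, 78, 2, 68, 43]
Insert 2: [2, 22, 31, 60, 78, 68, 43]
Insert 68: [2, 22, 31, 60, 68, 78, 43]
Insert 43: [2, 22, 31, 43, 60, 68, 78]

Sorted: [2, 22, 31, 43, 60, 68, 78]


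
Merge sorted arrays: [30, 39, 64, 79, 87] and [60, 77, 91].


Take 30 from A
Take 39 from A
Take 60 from B
Take 64 from A
Take 77 from B
Take 79 from A
Take 87 from A

Merged: [30, 39, 60, 64, 77, 79, 87, 91]


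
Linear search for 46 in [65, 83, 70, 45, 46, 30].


i=0: 65!=46
i=1: 83!=46
i=2: 70!=46
i=3: 45!=46
i=4: 46==46 found!

Found at 4, 5 comps


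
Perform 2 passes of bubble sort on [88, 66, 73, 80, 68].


Initial: [88, 66, 73, 80, 68]
Pass 1: [66, 73, 80, 68, 88] (4 swaps)
Pass 2: [66, 73, 68, 80, 88] (1 swaps)

After 2 passes: [66, 73, 68, 80, 88]


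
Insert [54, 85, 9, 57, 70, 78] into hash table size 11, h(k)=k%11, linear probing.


Insert 54: h=10 -> slot 10
Insert 85: h=8 -> slot 8
Insert 9: h=9 -> slot 9
Insert 57: h=2 -> slot 2
Insert 70: h=4 -> slot 4
Insert 78: h=1 -> slot 1

Table: [None, 78, 57, None, 70, None, None, None, 85, 9, 54]


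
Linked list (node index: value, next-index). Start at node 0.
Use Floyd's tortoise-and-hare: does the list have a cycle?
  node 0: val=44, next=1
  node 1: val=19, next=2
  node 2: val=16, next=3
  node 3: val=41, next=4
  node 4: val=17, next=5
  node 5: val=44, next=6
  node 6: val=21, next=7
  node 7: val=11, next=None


Floyd's tortoise (slow, +1) and hare (fast, +2):
  init: slow=0, fast=0
  step 1: slow=1, fast=2
  step 2: slow=2, fast=4
  step 3: slow=3, fast=6
  step 4: fast 6->7->None, no cycle

Cycle: no


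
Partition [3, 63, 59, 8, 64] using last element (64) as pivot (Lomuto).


Pivot: 64
  3 <= 64: advance i (no swap)
  63 <= 64: advance i (no swap)
  59 <= 64: advance i (no swap)
  8 <= 64: advance i (no swap)
Place pivot at 4: [3, 63, 59, 8, 64]

Partitioned: [3, 63, 59, 8, 64]


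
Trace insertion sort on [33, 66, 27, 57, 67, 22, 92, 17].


Initial: [33, 66, 27, 57, 67, 22, 92, 17]
Insert 66: [33, 66, 27, 57, 67, 22, 92, 17]
Insert 27: [27, 33, 66, 57, 67, 22, 92, 17]
Insert 57: [27, 33, 57, 66, 67, 22, 92, 17]
Insert 67: [27, 33, 57, 66, 67, 22, 92, 17]
Insert 22: [22, 27, 33, 57, 66, 67, 92, 17]
Insert 92: [22, 27, 33, 57, 66, 67, 92, 17]
Insert 17: [17, 22, 27, 33, 57, 66, 67, 92]

Sorted: [17, 22, 27, 33, 57, 66, 67, 92]


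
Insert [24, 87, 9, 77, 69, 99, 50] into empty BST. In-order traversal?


Insert 24: root
Insert 87: R from 24
Insert 9: L from 24
Insert 77: R from 24 -> L from 87
Insert 69: R from 24 -> L from 87 -> L from 77
Insert 99: R from 24 -> R from 87
Insert 50: R from 24 -> L from 87 -> L from 77 -> L from 69

In-order: [9, 24, 50, 69, 77, 87, 99]


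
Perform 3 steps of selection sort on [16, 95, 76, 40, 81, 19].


Initial: [16, 95, 76, 40, 81, 19]
Step 1: min=16 at 0
  Swap: [16, 95, 76, 40, 81, 19]
Step 2: min=19 at 5
  Swap: [16, 19, 76, 40, 81, 95]
Step 3: min=40 at 3
  Swap: [16, 19, 40, 76, 81, 95]

After 3 steps: [16, 19, 40, 76, 81, 95]


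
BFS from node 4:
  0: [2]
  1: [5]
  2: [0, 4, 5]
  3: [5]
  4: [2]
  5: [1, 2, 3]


Visit 4, enqueue [2]
Visit 2, enqueue [0, 5]
Visit 0, enqueue []
Visit 5, enqueue [1, 3]
Visit 1, enqueue []
Visit 3, enqueue []

BFS order: [4, 2, 0, 5, 1, 3]


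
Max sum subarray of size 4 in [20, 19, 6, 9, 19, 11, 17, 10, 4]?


[0:4]: 54
[1:5]: 53
[2:6]: 45
[3:7]: 56
[4:8]: 57
[5:9]: 42

Max: 57 at [4:8]


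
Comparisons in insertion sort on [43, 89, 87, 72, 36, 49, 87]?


Algorithm: insertion sort
Input: [43, 89, 87, 72, 36, 49, 87]
Sorted: [36, 43, 49, 72, 87, 87, 89]

16


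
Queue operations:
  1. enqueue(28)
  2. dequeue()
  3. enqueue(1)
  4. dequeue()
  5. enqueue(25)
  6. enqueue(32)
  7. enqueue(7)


enqueue(28) -> [28]
dequeue()->28, []
enqueue(1) -> [1]
dequeue()->1, []
enqueue(25) -> [25]
enqueue(32) -> [25, 32]
enqueue(7) -> [25, 32, 7]

Final queue: [25, 32, 7]


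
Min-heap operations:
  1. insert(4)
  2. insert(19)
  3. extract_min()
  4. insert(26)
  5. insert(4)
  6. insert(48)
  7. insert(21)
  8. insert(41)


insert(4) -> [4]
insert(19) -> [4, 19]
extract_min()->4, [19]
insert(26) -> [19, 26]
insert(4) -> [4, 26, 19]
insert(48) -> [4, 26, 19, 48]
insert(21) -> [4, 21, 19, 48, 26]
insert(41) -> [4, 21, 19, 48, 26, 41]

Final heap: [4, 21, 19, 48, 26, 41]


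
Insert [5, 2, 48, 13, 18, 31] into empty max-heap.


Insert 5: [5]
Insert 2: [5, 2]
Insert 48: [48, 2, 5]
Insert 13: [48, 13, 5, 2]
Insert 18: [48, 18, 5, 2, 13]
Insert 31: [48, 18, 31, 2, 13, 5]

Final heap: [48, 18, 31, 2, 13, 5]


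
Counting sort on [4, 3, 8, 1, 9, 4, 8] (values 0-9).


Input: [4, 3, 8, 1, 9, 4, 8]
Counts: [0, 1, 0, 1, 2, 0, 0, 0, 2, 1]

Sorted: [1, 3, 4, 4, 8, 8, 9]


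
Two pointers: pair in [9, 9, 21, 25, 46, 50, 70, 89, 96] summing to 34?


lo=0(9)+hi=8(96)=105
lo=0(9)+hi=7(89)=98
lo=0(9)+hi=6(70)=79
lo=0(9)+hi=5(50)=59
lo=0(9)+hi=4(46)=55
lo=0(9)+hi=3(25)=34

Yes: 9+25=34


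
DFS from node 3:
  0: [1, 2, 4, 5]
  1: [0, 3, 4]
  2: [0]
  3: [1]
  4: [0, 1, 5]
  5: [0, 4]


Visit 3, push [1]
Visit 1, push [4, 0]
Visit 0, push [5, 4, 2]
Visit 2, push []
Visit 4, push [5]
Visit 5, push []

DFS order: [3, 1, 0, 2, 4, 5]


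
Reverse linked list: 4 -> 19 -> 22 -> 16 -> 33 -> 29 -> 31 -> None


Step 1: curr=4, set curr.next=prev(None) | reversed so far: 4
Step 2: curr=19, set curr.next=prev(4) | reversed so far: 19 -> 4
Step 3: curr=22, set curr.next=prev(19) | reversed so far: 22 -> 19 -> 4
Step 4: curr=16, set curr.next=prev(22) | reversed so far: 16 -> 22 -> 19 -> 4
Step 5: curr=33, set curr.next=prev(16) | reversed so far: 33 -> 16 -> 22 -> 19 -> 4
Step 6: curr=29, set curr.next=prev(33) | reversed so far: 29 -> 33 -> 16 -> 22 -> 19 -> 4
Step 7: curr=31, set curr.next=prev(29) | reversed so far: 31 -> 29 -> 33 -> 16 -> 22 -> 19 -> 4

31 -> 29 -> 33 -> 16 -> 22 -> 19 -> 4 -> None


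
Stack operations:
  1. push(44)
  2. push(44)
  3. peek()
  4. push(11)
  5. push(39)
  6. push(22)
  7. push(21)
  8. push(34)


push(44) -> [44]
push(44) -> [44, 44]
peek()->44
push(11) -> [44, 44, 11]
push(39) -> [44, 44, 11, 39]
push(22) -> [44, 44, 11, 39, 22]
push(21) -> [44, 44, 11, 39, 22, 21]
push(34) -> [44, 44, 11, 39, 22, 21, 34]

Final stack: [44, 44, 11, 39, 22, 21, 34]


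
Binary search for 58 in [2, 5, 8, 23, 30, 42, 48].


Step 1: lo=0, hi=6, mid=3, val=23
Step 2: lo=4, hi=6, mid=5, val=42
Step 3: lo=6, hi=6, mid=6, val=48

Not found


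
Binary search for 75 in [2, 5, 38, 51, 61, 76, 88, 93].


Step 1: lo=0, hi=7, mid=3, val=51
Step 2: lo=4, hi=7, mid=5, val=76
Step 3: lo=4, hi=4, mid=4, val=61

Not found


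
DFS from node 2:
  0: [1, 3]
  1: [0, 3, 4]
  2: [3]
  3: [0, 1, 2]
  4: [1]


Visit 2, push [3]
Visit 3, push [1, 0]
Visit 0, push [1]
Visit 1, push [4]
Visit 4, push []

DFS order: [2, 3, 0, 1, 4]


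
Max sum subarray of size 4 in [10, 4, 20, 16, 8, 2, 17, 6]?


[0:4]: 50
[1:5]: 48
[2:6]: 46
[3:7]: 43
[4:8]: 33

Max: 50 at [0:4]


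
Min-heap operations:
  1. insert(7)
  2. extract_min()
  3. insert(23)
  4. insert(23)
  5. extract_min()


insert(7) -> [7]
extract_min()->7, []
insert(23) -> [23]
insert(23) -> [23, 23]
extract_min()->23, [23]

Final heap: [23]


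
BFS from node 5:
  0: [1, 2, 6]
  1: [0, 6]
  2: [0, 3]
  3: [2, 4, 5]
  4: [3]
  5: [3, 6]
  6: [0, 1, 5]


Visit 5, enqueue [3, 6]
Visit 3, enqueue [2, 4]
Visit 6, enqueue [0, 1]
Visit 2, enqueue []
Visit 4, enqueue []
Visit 0, enqueue []
Visit 1, enqueue []

BFS order: [5, 3, 6, 2, 4, 0, 1]


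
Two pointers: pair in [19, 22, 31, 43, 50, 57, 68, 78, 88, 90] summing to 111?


lo=0(19)+hi=9(90)=109
lo=1(22)+hi=9(90)=112
lo=1(22)+hi=8(88)=110
lo=2(31)+hi=8(88)=119
lo=2(31)+hi=7(78)=109
lo=3(43)+hi=7(78)=121
lo=3(43)+hi=6(68)=111

Yes: 43+68=111


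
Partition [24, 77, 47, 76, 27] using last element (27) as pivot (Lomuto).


Pivot: 27
  24 <= 27: advance i (no swap)
Place pivot at 1: [24, 27, 47, 76, 77]

Partitioned: [24, 27, 47, 76, 77]


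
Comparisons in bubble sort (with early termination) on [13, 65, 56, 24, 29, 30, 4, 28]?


Algorithm: bubble sort (with early termination)
Input: [13, 65, 56, 24, 29, 30, 4, 28]
Sorted: [4, 13, 24, 28, 29, 30, 56, 65]

28


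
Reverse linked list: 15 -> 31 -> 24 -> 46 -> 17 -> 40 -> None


Step 1: curr=15, set curr.next=prev(None) | reversed so far: 15
Step 2: curr=31, set curr.next=prev(15) | reversed so far: 31 -> 15
Step 3: curr=24, set curr.next=prev(31) | reversed so far: 24 -> 31 -> 15
Step 4: curr=46, set curr.next=prev(24) | reversed so far: 46 -> 24 -> 31 -> 15
Step 5: curr=17, set curr.next=prev(46) | reversed so far: 17 -> 46 -> 24 -> 31 -> 15
Step 6: curr=40, set curr.next=prev(17) | reversed so far: 40 -> 17 -> 46 -> 24 -> 31 -> 15

40 -> 17 -> 46 -> 24 -> 31 -> 15 -> None


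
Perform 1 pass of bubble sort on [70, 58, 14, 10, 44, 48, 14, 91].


Initial: [70, 58, 14, 10, 44, 48, 14, 91]
Pass 1: [58, 14, 10, 44, 48, 14, 70, 91] (6 swaps)

After 1 pass: [58, 14, 10, 44, 48, 14, 70, 91]


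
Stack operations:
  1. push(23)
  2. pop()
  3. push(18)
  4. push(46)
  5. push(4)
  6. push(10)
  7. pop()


push(23) -> [23]
pop()->23, []
push(18) -> [18]
push(46) -> [18, 46]
push(4) -> [18, 46, 4]
push(10) -> [18, 46, 4, 10]
pop()->10, [18, 46, 4]

Final stack: [18, 46, 4]


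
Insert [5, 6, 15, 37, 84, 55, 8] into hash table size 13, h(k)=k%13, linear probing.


Insert 5: h=5 -> slot 5
Insert 6: h=6 -> slot 6
Insert 15: h=2 -> slot 2
Insert 37: h=11 -> slot 11
Insert 84: h=6, 1 probes -> slot 7
Insert 55: h=3 -> slot 3
Insert 8: h=8 -> slot 8

Table: [None, None, 15, 55, None, 5, 6, 84, 8, None, None, 37, None]


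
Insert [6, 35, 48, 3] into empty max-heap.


Insert 6: [6]
Insert 35: [35, 6]
Insert 48: [48, 6, 35]
Insert 3: [48, 6, 35, 3]

Final heap: [48, 6, 35, 3]


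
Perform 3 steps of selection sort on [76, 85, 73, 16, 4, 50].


Initial: [76, 85, 73, 16, 4, 50]
Step 1: min=4 at 4
  Swap: [4, 85, 73, 16, 76, 50]
Step 2: min=16 at 3
  Swap: [4, 16, 73, 85, 76, 50]
Step 3: min=50 at 5
  Swap: [4, 16, 50, 85, 76, 73]

After 3 steps: [4, 16, 50, 85, 76, 73]


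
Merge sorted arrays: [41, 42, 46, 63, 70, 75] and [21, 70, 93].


Take 21 from B
Take 41 from A
Take 42 from A
Take 46 from A
Take 63 from A
Take 70 from A
Take 70 from B
Take 75 from A

Merged: [21, 41, 42, 46, 63, 70, 70, 75, 93]


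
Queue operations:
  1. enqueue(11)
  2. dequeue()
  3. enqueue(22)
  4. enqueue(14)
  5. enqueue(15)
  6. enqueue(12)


enqueue(11) -> [11]
dequeue()->11, []
enqueue(22) -> [22]
enqueue(14) -> [22, 14]
enqueue(15) -> [22, 14, 15]
enqueue(12) -> [22, 14, 15, 12]

Final queue: [22, 14, 15, 12]


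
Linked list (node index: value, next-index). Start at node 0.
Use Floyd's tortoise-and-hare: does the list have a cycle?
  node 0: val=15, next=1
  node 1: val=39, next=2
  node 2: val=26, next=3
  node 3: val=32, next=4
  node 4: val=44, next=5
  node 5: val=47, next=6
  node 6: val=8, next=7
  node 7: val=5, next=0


Floyd's tortoise (slow, +1) and hare (fast, +2):
  init: slow=0, fast=0
  step 1: slow=1, fast=2
  step 2: slow=2, fast=4
  step 3: slow=3, fast=6
  step 4: slow=4, fast=0
  step 5: slow=5, fast=2
  step 6: slow=6, fast=4
  step 7: slow=7, fast=6
  step 8: slow=0, fast=0
  slow == fast at node 0: cycle detected

Cycle: yes


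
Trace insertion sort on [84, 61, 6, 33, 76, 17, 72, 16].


Initial: [84, 61, 6, 33, 76, 17, 72, 16]
Insert 61: [61, 84, 6, 33, 76, 17, 72, 16]
Insert 6: [6, 61, 84, 33, 76, 17, 72, 16]
Insert 33: [6, 33, 61, 84, 76, 17, 72, 16]
Insert 76: [6, 33, 61, 76, 84, 17, 72, 16]
Insert 17: [6, 17, 33, 61, 76, 84, 72, 16]
Insert 72: [6, 17, 33, 61, 72, 76, 84, 16]
Insert 16: [6, 16, 17, 33, 61, 72, 76, 84]

Sorted: [6, 16, 17, 33, 61, 72, 76, 84]


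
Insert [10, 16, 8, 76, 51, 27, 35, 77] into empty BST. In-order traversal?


Insert 10: root
Insert 16: R from 10
Insert 8: L from 10
Insert 76: R from 10 -> R from 16
Insert 51: R from 10 -> R from 16 -> L from 76
Insert 27: R from 10 -> R from 16 -> L from 76 -> L from 51
Insert 35: R from 10 -> R from 16 -> L from 76 -> L from 51 -> R from 27
Insert 77: R from 10 -> R from 16 -> R from 76

In-order: [8, 10, 16, 27, 35, 51, 76, 77]


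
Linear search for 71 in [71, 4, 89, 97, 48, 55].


i=0: 71==71 found!

Found at 0, 1 comps


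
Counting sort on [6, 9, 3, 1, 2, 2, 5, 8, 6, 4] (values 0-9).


Input: [6, 9, 3, 1, 2, 2, 5, 8, 6, 4]
Counts: [0, 1, 2, 1, 1, 1, 2, 0, 1, 1]

Sorted: [1, 2, 2, 3, 4, 5, 6, 6, 8, 9]


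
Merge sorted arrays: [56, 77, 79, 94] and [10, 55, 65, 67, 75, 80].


Take 10 from B
Take 55 from B
Take 56 from A
Take 65 from B
Take 67 from B
Take 75 from B
Take 77 from A
Take 79 from A
Take 80 from B

Merged: [10, 55, 56, 65, 67, 75, 77, 79, 80, 94]


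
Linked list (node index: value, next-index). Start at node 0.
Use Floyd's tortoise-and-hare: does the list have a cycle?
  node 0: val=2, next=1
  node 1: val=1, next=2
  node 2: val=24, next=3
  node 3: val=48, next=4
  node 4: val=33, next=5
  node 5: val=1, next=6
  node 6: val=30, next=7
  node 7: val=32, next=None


Floyd's tortoise (slow, +1) and hare (fast, +2):
  init: slow=0, fast=0
  step 1: slow=1, fast=2
  step 2: slow=2, fast=4
  step 3: slow=3, fast=6
  step 4: fast 6->7->None, no cycle

Cycle: no


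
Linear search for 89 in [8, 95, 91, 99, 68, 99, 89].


i=0: 8!=89
i=1: 95!=89
i=2: 91!=89
i=3: 99!=89
i=4: 68!=89
i=5: 99!=89
i=6: 89==89 found!

Found at 6, 7 comps


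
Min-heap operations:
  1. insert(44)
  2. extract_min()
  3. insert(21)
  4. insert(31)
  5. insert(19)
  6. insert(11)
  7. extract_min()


insert(44) -> [44]
extract_min()->44, []
insert(21) -> [21]
insert(31) -> [21, 31]
insert(19) -> [19, 31, 21]
insert(11) -> [11, 19, 21, 31]
extract_min()->11, [19, 31, 21]

Final heap: [19, 31, 21]


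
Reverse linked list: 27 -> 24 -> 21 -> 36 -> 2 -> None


Step 1: curr=27, set curr.next=prev(None) | reversed so far: 27
Step 2: curr=24, set curr.next=prev(27) | reversed so far: 24 -> 27
Step 3: curr=21, set curr.next=prev(24) | reversed so far: 21 -> 24 -> 27
Step 4: curr=36, set curr.next=prev(21) | reversed so far: 36 -> 21 -> 24 -> 27
Step 5: curr=2, set curr.next=prev(36) | reversed so far: 2 -> 36 -> 21 -> 24 -> 27

2 -> 36 -> 21 -> 24 -> 27 -> None


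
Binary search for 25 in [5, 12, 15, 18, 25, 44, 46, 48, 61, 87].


Step 1: lo=0, hi=9, mid=4, val=25

Found at index 4


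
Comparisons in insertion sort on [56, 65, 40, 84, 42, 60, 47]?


Algorithm: insertion sort
Input: [56, 65, 40, 84, 42, 60, 47]
Sorted: [40, 42, 47, 56, 60, 65, 84]

16


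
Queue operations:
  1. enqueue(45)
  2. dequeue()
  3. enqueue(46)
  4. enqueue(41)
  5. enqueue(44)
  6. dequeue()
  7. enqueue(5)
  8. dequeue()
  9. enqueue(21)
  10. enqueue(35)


enqueue(45) -> [45]
dequeue()->45, []
enqueue(46) -> [46]
enqueue(41) -> [46, 41]
enqueue(44) -> [46, 41, 44]
dequeue()->46, [41, 44]
enqueue(5) -> [41, 44, 5]
dequeue()->41, [44, 5]
enqueue(21) -> [44, 5, 21]
enqueue(35) -> [44, 5, 21, 35]

Final queue: [44, 5, 21, 35]


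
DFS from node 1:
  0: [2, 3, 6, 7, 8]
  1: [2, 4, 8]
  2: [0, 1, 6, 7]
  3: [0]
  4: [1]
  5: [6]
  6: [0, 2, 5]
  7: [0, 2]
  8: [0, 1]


Visit 1, push [8, 4, 2]
Visit 2, push [7, 6, 0]
Visit 0, push [8, 7, 6, 3]
Visit 3, push []
Visit 6, push [5]
Visit 5, push []
Visit 7, push []
Visit 8, push []
Visit 4, push []

DFS order: [1, 2, 0, 3, 6, 5, 7, 8, 4]


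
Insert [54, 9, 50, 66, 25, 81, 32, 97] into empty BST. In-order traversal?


Insert 54: root
Insert 9: L from 54
Insert 50: L from 54 -> R from 9
Insert 66: R from 54
Insert 25: L from 54 -> R from 9 -> L from 50
Insert 81: R from 54 -> R from 66
Insert 32: L from 54 -> R from 9 -> L from 50 -> R from 25
Insert 97: R from 54 -> R from 66 -> R from 81

In-order: [9, 25, 32, 50, 54, 66, 81, 97]


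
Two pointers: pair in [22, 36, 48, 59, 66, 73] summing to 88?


lo=0(22)+hi=5(73)=95
lo=0(22)+hi=4(66)=88

Yes: 22+66=88


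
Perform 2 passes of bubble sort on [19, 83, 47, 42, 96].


Initial: [19, 83, 47, 42, 96]
Pass 1: [19, 47, 42, 83, 96] (2 swaps)
Pass 2: [19, 42, 47, 83, 96] (1 swaps)

After 2 passes: [19, 42, 47, 83, 96]


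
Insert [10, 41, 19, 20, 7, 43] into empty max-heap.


Insert 10: [10]
Insert 41: [41, 10]
Insert 19: [41, 10, 19]
Insert 20: [41, 20, 19, 10]
Insert 7: [41, 20, 19, 10, 7]
Insert 43: [43, 20, 41, 10, 7, 19]

Final heap: [43, 20, 41, 10, 7, 19]


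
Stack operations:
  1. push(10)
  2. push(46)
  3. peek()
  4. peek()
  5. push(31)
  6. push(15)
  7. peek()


push(10) -> [10]
push(46) -> [10, 46]
peek()->46
peek()->46
push(31) -> [10, 46, 31]
push(15) -> [10, 46, 31, 15]
peek()->15

Final stack: [10, 46, 31, 15]


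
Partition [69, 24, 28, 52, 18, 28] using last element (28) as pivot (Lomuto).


Pivot: 28
  24 <= 28: swap -> [24, 69, 28, 52, 18, 28]
  28 <= 28: swap -> [24, 28, 69, 52, 18, 28]
  18 <= 28: swap -> [24, 28, 18, 52, 69, 28]
Place pivot at 3: [24, 28, 18, 28, 69, 52]

Partitioned: [24, 28, 18, 28, 69, 52]


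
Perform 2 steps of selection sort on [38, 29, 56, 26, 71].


Initial: [38, 29, 56, 26, 71]
Step 1: min=26 at 3
  Swap: [26, 29, 56, 38, 71]
Step 2: min=29 at 1
  Swap: [26, 29, 56, 38, 71]

After 2 steps: [26, 29, 56, 38, 71]


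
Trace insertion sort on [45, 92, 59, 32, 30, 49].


Initial: [45, 92, 59, 32, 30, 49]
Insert 92: [45, 92, 59, 32, 30, 49]
Insert 59: [45, 59, 92, 32, 30, 49]
Insert 32: [32, 45, 59, 92, 30, 49]
Insert 30: [30, 32, 45, 59, 92, 49]
Insert 49: [30, 32, 45, 49, 59, 92]

Sorted: [30, 32, 45, 49, 59, 92]


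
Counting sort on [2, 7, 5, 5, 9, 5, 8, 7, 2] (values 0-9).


Input: [2, 7, 5, 5, 9, 5, 8, 7, 2]
Counts: [0, 0, 2, 0, 0, 3, 0, 2, 1, 1]

Sorted: [2, 2, 5, 5, 5, 7, 7, 8, 9]


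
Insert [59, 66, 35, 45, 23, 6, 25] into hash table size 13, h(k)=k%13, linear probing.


Insert 59: h=7 -> slot 7
Insert 66: h=1 -> slot 1
Insert 35: h=9 -> slot 9
Insert 45: h=6 -> slot 6
Insert 23: h=10 -> slot 10
Insert 6: h=6, 2 probes -> slot 8
Insert 25: h=12 -> slot 12

Table: [None, 66, None, None, None, None, 45, 59, 6, 35, 23, None, 25]


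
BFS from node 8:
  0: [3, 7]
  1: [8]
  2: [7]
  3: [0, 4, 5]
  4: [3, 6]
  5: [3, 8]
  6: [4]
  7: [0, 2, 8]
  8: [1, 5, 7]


Visit 8, enqueue [1, 5, 7]
Visit 1, enqueue []
Visit 5, enqueue [3]
Visit 7, enqueue [0, 2]
Visit 3, enqueue [4]
Visit 0, enqueue []
Visit 2, enqueue []
Visit 4, enqueue [6]
Visit 6, enqueue []

BFS order: [8, 1, 5, 7, 3, 0, 2, 4, 6]


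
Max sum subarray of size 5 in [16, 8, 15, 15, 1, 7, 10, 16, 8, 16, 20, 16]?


[0:5]: 55
[1:6]: 46
[2:7]: 48
[3:8]: 49
[4:9]: 42
[5:10]: 57
[6:11]: 70
[7:12]: 76

Max: 76 at [7:12]


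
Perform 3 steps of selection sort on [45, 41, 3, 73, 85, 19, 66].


Initial: [45, 41, 3, 73, 85, 19, 66]
Step 1: min=3 at 2
  Swap: [3, 41, 45, 73, 85, 19, 66]
Step 2: min=19 at 5
  Swap: [3, 19, 45, 73, 85, 41, 66]
Step 3: min=41 at 5
  Swap: [3, 19, 41, 73, 85, 45, 66]

After 3 steps: [3, 19, 41, 73, 85, 45, 66]


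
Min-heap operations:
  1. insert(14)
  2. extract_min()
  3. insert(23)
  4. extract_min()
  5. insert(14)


insert(14) -> [14]
extract_min()->14, []
insert(23) -> [23]
extract_min()->23, []
insert(14) -> [14]

Final heap: [14]


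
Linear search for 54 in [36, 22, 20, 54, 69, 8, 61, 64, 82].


i=0: 36!=54
i=1: 22!=54
i=2: 20!=54
i=3: 54==54 found!

Found at 3, 4 comps


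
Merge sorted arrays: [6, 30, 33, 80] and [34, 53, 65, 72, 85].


Take 6 from A
Take 30 from A
Take 33 from A
Take 34 from B
Take 53 from B
Take 65 from B
Take 72 from B
Take 80 from A

Merged: [6, 30, 33, 34, 53, 65, 72, 80, 85]


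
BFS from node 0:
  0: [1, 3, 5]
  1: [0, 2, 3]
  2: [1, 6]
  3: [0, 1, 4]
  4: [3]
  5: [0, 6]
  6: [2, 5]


Visit 0, enqueue [1, 3, 5]
Visit 1, enqueue [2]
Visit 3, enqueue [4]
Visit 5, enqueue [6]
Visit 2, enqueue []
Visit 4, enqueue []
Visit 6, enqueue []

BFS order: [0, 1, 3, 5, 2, 4, 6]


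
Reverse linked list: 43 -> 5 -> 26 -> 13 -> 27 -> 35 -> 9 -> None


Step 1: curr=43, set curr.next=prev(None) | reversed so far: 43
Step 2: curr=5, set curr.next=prev(43) | reversed so far: 5 -> 43
Step 3: curr=26, set curr.next=prev(5) | reversed so far: 26 -> 5 -> 43
Step 4: curr=13, set curr.next=prev(26) | reversed so far: 13 -> 26 -> 5 -> 43
Step 5: curr=27, set curr.next=prev(13) | reversed so far: 27 -> 13 -> 26 -> 5 -> 43
Step 6: curr=35, set curr.next=prev(27) | reversed so far: 35 -> 27 -> 13 -> 26 -> 5 -> 43
Step 7: curr=9, set curr.next=prev(35) | reversed so far: 9 -> 35 -> 27 -> 13 -> 26 -> 5 -> 43

9 -> 35 -> 27 -> 13 -> 26 -> 5 -> 43 -> None


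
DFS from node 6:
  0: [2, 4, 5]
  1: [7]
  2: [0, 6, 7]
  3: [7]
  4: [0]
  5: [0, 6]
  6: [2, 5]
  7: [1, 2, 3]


Visit 6, push [5, 2]
Visit 2, push [7, 0]
Visit 0, push [5, 4]
Visit 4, push []
Visit 5, push []
Visit 7, push [3, 1]
Visit 1, push []
Visit 3, push []

DFS order: [6, 2, 0, 4, 5, 7, 1, 3]


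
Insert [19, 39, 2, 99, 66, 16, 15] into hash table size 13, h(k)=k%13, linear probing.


Insert 19: h=6 -> slot 6
Insert 39: h=0 -> slot 0
Insert 2: h=2 -> slot 2
Insert 99: h=8 -> slot 8
Insert 66: h=1 -> slot 1
Insert 16: h=3 -> slot 3
Insert 15: h=2, 2 probes -> slot 4

Table: [39, 66, 2, 16, 15, None, 19, None, 99, None, None, None, None]


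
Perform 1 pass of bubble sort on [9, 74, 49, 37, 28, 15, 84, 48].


Initial: [9, 74, 49, 37, 28, 15, 84, 48]
Pass 1: [9, 49, 37, 28, 15, 74, 48, 84] (5 swaps)

After 1 pass: [9, 49, 37, 28, 15, 74, 48, 84]


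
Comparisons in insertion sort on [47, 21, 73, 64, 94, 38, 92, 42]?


Algorithm: insertion sort
Input: [47, 21, 73, 64, 94, 38, 92, 42]
Sorted: [21, 38, 42, 47, 64, 73, 92, 94]

18


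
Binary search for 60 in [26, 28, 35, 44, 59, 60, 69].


Step 1: lo=0, hi=6, mid=3, val=44
Step 2: lo=4, hi=6, mid=5, val=60

Found at index 5


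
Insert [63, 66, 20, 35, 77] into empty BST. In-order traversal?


Insert 63: root
Insert 66: R from 63
Insert 20: L from 63
Insert 35: L from 63 -> R from 20
Insert 77: R from 63 -> R from 66

In-order: [20, 35, 63, 66, 77]


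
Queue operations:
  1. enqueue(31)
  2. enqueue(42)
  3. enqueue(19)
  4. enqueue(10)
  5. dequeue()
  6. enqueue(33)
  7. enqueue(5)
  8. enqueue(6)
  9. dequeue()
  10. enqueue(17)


enqueue(31) -> [31]
enqueue(42) -> [31, 42]
enqueue(19) -> [31, 42, 19]
enqueue(10) -> [31, 42, 19, 10]
dequeue()->31, [42, 19, 10]
enqueue(33) -> [42, 19, 10, 33]
enqueue(5) -> [42, 19, 10, 33, 5]
enqueue(6) -> [42, 19, 10, 33, 5, 6]
dequeue()->42, [19, 10, 33, 5, 6]
enqueue(17) -> [19, 10, 33, 5, 6, 17]

Final queue: [19, 10, 33, 5, 6, 17]
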